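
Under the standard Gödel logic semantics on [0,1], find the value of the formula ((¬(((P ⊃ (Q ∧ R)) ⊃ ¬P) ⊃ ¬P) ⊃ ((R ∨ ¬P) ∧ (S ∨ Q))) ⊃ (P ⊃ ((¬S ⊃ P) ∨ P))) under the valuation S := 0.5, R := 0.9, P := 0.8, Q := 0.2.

1.00

(Q ∧ R) = min(0.2, 0.9) = 0.2
(P ⊃ (Q ∧ R)): 0.8 > 0.2, so result = 0.2
¬P: Gödel ¬ of 0.8 = 0 (operand ≠ 0)
((P ⊃ (Q ∧ R)) ⊃ ¬P): 0.2 > 0, so result = 0
¬P: Gödel ¬ of 0.8 = 0 (operand ≠ 0)
(((P ⊃ (Q ∧ R)) ⊃ ¬P) ⊃ ¬P): 0 ≤ 0, so result = 1
¬(((P ⊃ (Q ∧ R)) ⊃ ¬P) ⊃ ¬P): Gödel ¬ of 1 = 0 (operand ≠ 0)
¬P: Gödel ¬ of 0.8 = 0 (operand ≠ 0)
(R ∨ ¬P) = max(0.9, 0) = 0.9
(S ∨ Q) = max(0.5, 0.2) = 0.5
((R ∨ ¬P) ∧ (S ∨ Q)) = min(0.9, 0.5) = 0.5
(¬(((P ⊃ (Q ∧ R)) ⊃ ¬P) ⊃ ¬P) ⊃ ((R ∨ ¬P) ∧ (S ∨ Q))): 0 ≤ 0.5, so result = 1
¬S: Gödel ¬ of 0.5 = 0 (operand ≠ 0)
(¬S ⊃ P): 0 ≤ 0.8, so result = 1
((¬S ⊃ P) ∨ P) = max(1, 0.8) = 1
(P ⊃ ((¬S ⊃ P) ∨ P)): 0.8 ≤ 1, so result = 1
((¬(((P ⊃ (Q ∧ R)) ⊃ ¬P) ⊃ ¬P) ⊃ ((R ∨ ¬P) ∧ (S ∨ Q))) ⊃ (P ⊃ ((¬S ⊃ P) ∨ P))): 1 ≤ 1, so result = 1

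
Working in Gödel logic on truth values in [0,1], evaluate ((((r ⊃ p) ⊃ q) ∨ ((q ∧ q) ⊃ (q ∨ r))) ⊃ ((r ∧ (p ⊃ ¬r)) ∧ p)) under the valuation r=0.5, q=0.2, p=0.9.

0.00

(r ⊃ p): 0.5 ≤ 0.9, so result = 1
((r ⊃ p) ⊃ q): 1 > 0.2, so result = 0.2
(q ∧ q) = min(0.2, 0.2) = 0.2
(q ∨ r) = max(0.2, 0.5) = 0.5
((q ∧ q) ⊃ (q ∨ r)): 0.2 ≤ 0.5, so result = 1
(((r ⊃ p) ⊃ q) ∨ ((q ∧ q) ⊃ (q ∨ r))) = max(0.2, 1) = 1
¬r: Gödel ¬ of 0.5 = 0 (operand ≠ 0)
(p ⊃ ¬r): 0.9 > 0, so result = 0
(r ∧ (p ⊃ ¬r)) = min(0.5, 0) = 0
((r ∧ (p ⊃ ¬r)) ∧ p) = min(0, 0.9) = 0
((((r ⊃ p) ⊃ q) ∨ ((q ∧ q) ⊃ (q ∨ r))) ⊃ ((r ∧ (p ⊃ ¬r)) ∧ p)): 1 > 0, so result = 0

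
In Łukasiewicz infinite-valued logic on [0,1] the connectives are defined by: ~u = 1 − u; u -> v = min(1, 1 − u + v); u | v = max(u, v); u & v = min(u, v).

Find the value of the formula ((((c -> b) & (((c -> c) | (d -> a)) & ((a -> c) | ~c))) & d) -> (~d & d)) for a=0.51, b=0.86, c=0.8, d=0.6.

0.80

(c -> b): min(1, 1 − 0.8 + 0.86) = 1
(c -> c): min(1, 1 − 0.8 + 0.8) = 1
(d -> a): min(1, 1 − 0.6 + 0.51) = 0.91
((c -> c) | (d -> a)) = max(1, 0.91) = 1
(a -> c): min(1, 1 − 0.51 + 0.8) = 1
~c: Łukasiewicz ¬ gives 1 − 0.8 = 0.2
((a -> c) | ~c) = max(1, 0.2) = 1
(((c -> c) | (d -> a)) & ((a -> c) | ~c)) = min(1, 1) = 1
((c -> b) & (((c -> c) | (d -> a)) & ((a -> c) | ~c))) = min(1, 1) = 1
(((c -> b) & (((c -> c) | (d -> a)) & ((a -> c) | ~c))) & d) = min(1, 0.6) = 0.6
~d: Łukasiewicz ¬ gives 1 − 0.6 = 0.4
(~d & d) = min(0.4, 0.6) = 0.4
((((c -> b) & (((c -> c) | (d -> a)) & ((a -> c) | ~c))) & d) -> (~d & d)): min(1, 1 − 0.6 + 0.4) = 0.8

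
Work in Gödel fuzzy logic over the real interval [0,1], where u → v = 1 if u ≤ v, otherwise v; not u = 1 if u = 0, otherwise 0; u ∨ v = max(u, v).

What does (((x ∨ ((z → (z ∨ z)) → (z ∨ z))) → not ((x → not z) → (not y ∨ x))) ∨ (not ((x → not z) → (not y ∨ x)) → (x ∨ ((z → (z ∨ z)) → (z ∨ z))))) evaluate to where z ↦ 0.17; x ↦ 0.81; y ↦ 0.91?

(z ∨ z) = max(0.17, 0.17) = 0.17
(z → (z ∨ z)): 0.17 ≤ 0.17, so result = 1
(z ∨ z) = max(0.17, 0.17) = 0.17
((z → (z ∨ z)) → (z ∨ z)): 1 > 0.17, so result = 0.17
(x ∨ ((z → (z ∨ z)) → (z ∨ z))) = max(0.81, 0.17) = 0.81
not z: Gödel ¬ of 0.17 = 0 (operand ≠ 0)
(x → not z): 0.81 > 0, so result = 0
not y: Gödel ¬ of 0.91 = 0 (operand ≠ 0)
(not y ∨ x) = max(0, 0.81) = 0.81
((x → not z) → (not y ∨ x)): 0 ≤ 0.81, so result = 1
not ((x → not z) → (not y ∨ x)): Gödel ¬ of 1 = 0 (operand ≠ 0)
((x ∨ ((z → (z ∨ z)) → (z ∨ z))) → not ((x → not z) → (not y ∨ x))): 0.81 > 0, so result = 0
not z: Gödel ¬ of 0.17 = 0 (operand ≠ 0)
(x → not z): 0.81 > 0, so result = 0
not y: Gödel ¬ of 0.91 = 0 (operand ≠ 0)
(not y ∨ x) = max(0, 0.81) = 0.81
((x → not z) → (not y ∨ x)): 0 ≤ 0.81, so result = 1
not ((x → not z) → (not y ∨ x)): Gödel ¬ of 1 = 0 (operand ≠ 0)
(z ∨ z) = max(0.17, 0.17) = 0.17
(z → (z ∨ z)): 0.17 ≤ 0.17, so result = 1
(z ∨ z) = max(0.17, 0.17) = 0.17
((z → (z ∨ z)) → (z ∨ z)): 1 > 0.17, so result = 0.17
(x ∨ ((z → (z ∨ z)) → (z ∨ z))) = max(0.81, 0.17) = 0.81
(not ((x → not z) → (not y ∨ x)) → (x ∨ ((z → (z ∨ z)) → (z ∨ z)))): 0 ≤ 0.81, so result = 1
(((x ∨ ((z → (z ∨ z)) → (z ∨ z))) → not ((x → not z) → (not y ∨ x))) ∨ (not ((x → not z) → (not y ∨ x)) → (x ∨ ((z → (z ∨ z)) → (z ∨ z))))) = max(0, 1) = 1

1.00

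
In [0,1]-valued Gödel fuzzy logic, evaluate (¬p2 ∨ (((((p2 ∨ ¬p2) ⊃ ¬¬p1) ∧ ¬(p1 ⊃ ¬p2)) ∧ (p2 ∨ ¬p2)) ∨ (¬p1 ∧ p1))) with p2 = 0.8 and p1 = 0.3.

0.80

¬p2: Gödel ¬ of 0.8 = 0 (operand ≠ 0)
¬p2: Gödel ¬ of 0.8 = 0 (operand ≠ 0)
(p2 ∨ ¬p2) = max(0.8, 0) = 0.8
¬p1: Gödel ¬ of 0.3 = 0 (operand ≠ 0)
¬¬p1: Gödel ¬ of 0 = 1 (operand is 0)
((p2 ∨ ¬p2) ⊃ ¬¬p1): 0.8 ≤ 1, so result = 1
¬p2: Gödel ¬ of 0.8 = 0 (operand ≠ 0)
(p1 ⊃ ¬p2): 0.3 > 0, so result = 0
¬(p1 ⊃ ¬p2): Gödel ¬ of 0 = 1 (operand is 0)
(((p2 ∨ ¬p2) ⊃ ¬¬p1) ∧ ¬(p1 ⊃ ¬p2)) = min(1, 1) = 1
¬p2: Gödel ¬ of 0.8 = 0 (operand ≠ 0)
(p2 ∨ ¬p2) = max(0.8, 0) = 0.8
((((p2 ∨ ¬p2) ⊃ ¬¬p1) ∧ ¬(p1 ⊃ ¬p2)) ∧ (p2 ∨ ¬p2)) = min(1, 0.8) = 0.8
¬p1: Gödel ¬ of 0.3 = 0 (operand ≠ 0)
(¬p1 ∧ p1) = min(0, 0.3) = 0
(((((p2 ∨ ¬p2) ⊃ ¬¬p1) ∧ ¬(p1 ⊃ ¬p2)) ∧ (p2 ∨ ¬p2)) ∨ (¬p1 ∧ p1)) = max(0.8, 0) = 0.8
(¬p2 ∨ (((((p2 ∨ ¬p2) ⊃ ¬¬p1) ∧ ¬(p1 ⊃ ¬p2)) ∧ (p2 ∨ ¬p2)) ∨ (¬p1 ∧ p1))) = max(0, 0.8) = 0.8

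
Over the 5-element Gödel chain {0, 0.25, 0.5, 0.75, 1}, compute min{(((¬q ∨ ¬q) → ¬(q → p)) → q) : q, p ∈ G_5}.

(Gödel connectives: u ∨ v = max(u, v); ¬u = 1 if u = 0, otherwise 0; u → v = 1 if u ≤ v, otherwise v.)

The minimum is attained at q = 0.25, p = 0:
  ¬q: Gödel ¬ of 0.25 = 0 (operand ≠ 0)
  ¬q: Gödel ¬ of 0.25 = 0 (operand ≠ 0)
  (¬q ∨ ¬q) = max(0, 0) = 0
  (q → p): 0.25 > 0, so result = 0
  ¬(q → p): Gödel ¬ of 0 = 1 (operand is 0)
  ((¬q ∨ ¬q) → ¬(q → p)): 0 ≤ 1, so result = 1
  (((¬q ∨ ¬q) → ¬(q → p)) → q): 1 > 0.25, so result = 0.25
Checking all 25 assignments confirms none give a value below 0.25.

0.25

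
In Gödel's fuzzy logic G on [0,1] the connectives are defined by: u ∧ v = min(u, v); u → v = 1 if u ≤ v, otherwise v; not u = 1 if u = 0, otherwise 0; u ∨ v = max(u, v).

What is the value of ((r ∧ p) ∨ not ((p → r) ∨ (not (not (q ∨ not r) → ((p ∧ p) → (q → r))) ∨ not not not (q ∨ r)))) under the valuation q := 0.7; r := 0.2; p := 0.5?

0.20

(r ∧ p) = min(0.2, 0.5) = 0.2
(p → r): 0.5 > 0.2, so result = 0.2
not r: Gödel ¬ of 0.2 = 0 (operand ≠ 0)
(q ∨ not r) = max(0.7, 0) = 0.7
not (q ∨ not r): Gödel ¬ of 0.7 = 0 (operand ≠ 0)
(p ∧ p) = min(0.5, 0.5) = 0.5
(q → r): 0.7 > 0.2, so result = 0.2
((p ∧ p) → (q → r)): 0.5 > 0.2, so result = 0.2
(not (q ∨ not r) → ((p ∧ p) → (q → r))): 0 ≤ 0.2, so result = 1
not (not (q ∨ not r) → ((p ∧ p) → (q → r))): Gödel ¬ of 1 = 0 (operand ≠ 0)
(q ∨ r) = max(0.7, 0.2) = 0.7
not (q ∨ r): Gödel ¬ of 0.7 = 0 (operand ≠ 0)
not not (q ∨ r): Gödel ¬ of 0 = 1 (operand is 0)
not not not (q ∨ r): Gödel ¬ of 1 = 0 (operand ≠ 0)
(not (not (q ∨ not r) → ((p ∧ p) → (q → r))) ∨ not not not (q ∨ r)) = max(0, 0) = 0
((p → r) ∨ (not (not (q ∨ not r) → ((p ∧ p) → (q → r))) ∨ not not not (q ∨ r))) = max(0.2, 0) = 0.2
not ((p → r) ∨ (not (not (q ∨ not r) → ((p ∧ p) → (q → r))) ∨ not not not (q ∨ r))): Gödel ¬ of 0.2 = 0 (operand ≠ 0)
((r ∧ p) ∨ not ((p → r) ∨ (not (not (q ∨ not r) → ((p ∧ p) → (q → r))) ∨ not not not (q ∨ r)))) = max(0.2, 0) = 0.2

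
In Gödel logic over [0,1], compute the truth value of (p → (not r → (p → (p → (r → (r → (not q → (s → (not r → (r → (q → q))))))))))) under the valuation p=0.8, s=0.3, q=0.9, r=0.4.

not r: Gödel ¬ of 0.4 = 0 (operand ≠ 0)
not q: Gödel ¬ of 0.9 = 0 (operand ≠ 0)
not r: Gödel ¬ of 0.4 = 0 (operand ≠ 0)
(q → q): 0.9 ≤ 0.9, so result = 1
(r → (q → q)): 0.4 ≤ 1, so result = 1
(not r → (r → (q → q))): 0 ≤ 1, so result = 1
(s → (not r → (r → (q → q)))): 0.3 ≤ 1, so result = 1
(not q → (s → (not r → (r → (q → q))))): 0 ≤ 1, so result = 1
(r → (not q → (s → (not r → (r → (q → q)))))): 0.4 ≤ 1, so result = 1
(r → (r → (not q → (s → (not r → (r → (q → q))))))): 0.4 ≤ 1, so result = 1
(p → (r → (r → (not q → (s → (not r → (r → (q → q)))))))): 0.8 ≤ 1, so result = 1
(p → (p → (r → (r → (not q → (s → (not r → (r → (q → q))))))))): 0.8 ≤ 1, so result = 1
(not r → (p → (p → (r → (r → (not q → (s → (not r → (r → (q → q)))))))))): 0 ≤ 1, so result = 1
(p → (not r → (p → (p → (r → (r → (not q → (s → (not r → (r → (q → q))))))))))): 0.8 ≤ 1, so result = 1

1.00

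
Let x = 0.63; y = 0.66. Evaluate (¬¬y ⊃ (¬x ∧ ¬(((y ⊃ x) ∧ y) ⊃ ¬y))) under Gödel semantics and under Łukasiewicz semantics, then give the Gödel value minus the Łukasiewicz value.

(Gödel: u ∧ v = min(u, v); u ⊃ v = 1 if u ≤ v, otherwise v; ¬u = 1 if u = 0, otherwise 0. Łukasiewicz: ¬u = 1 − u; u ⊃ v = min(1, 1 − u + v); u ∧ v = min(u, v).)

Gödel evaluation:
  ¬y: Gödel ¬ of 0.66 = 0 (operand ≠ 0)
  ¬¬y: Gödel ¬ of 0 = 1 (operand is 0)
  ¬x: Gödel ¬ of 0.63 = 0 (operand ≠ 0)
  (y ⊃ x): 0.66 > 0.63, so result = 0.63
  ((y ⊃ x) ∧ y) = min(0.63, 0.66) = 0.63
  ¬y: Gödel ¬ of 0.66 = 0 (operand ≠ 0)
  (((y ⊃ x) ∧ y) ⊃ ¬y): 0.63 > 0, so result = 0
  ¬(((y ⊃ x) ∧ y) ⊃ ¬y): Gödel ¬ of 0 = 1 (operand is 0)
  (¬x ∧ ¬(((y ⊃ x) ∧ y) ⊃ ¬y)) = min(0, 1) = 0
  (¬¬y ⊃ (¬x ∧ ¬(((y ⊃ x) ∧ y) ⊃ ¬y))): 1 > 0, so result = 0
  Gödel value = 0
Łukasiewicz evaluation:
  ¬y: Łukasiewicz ¬ gives 1 − 0.66 = 0.34
  ¬¬y: Łukasiewicz ¬ gives 1 − 0.34 = 0.66
  ¬x: Łukasiewicz ¬ gives 1 − 0.63 = 0.37
  (y ⊃ x): min(1, 1 − 0.66 + 0.63) = 0.97
  ((y ⊃ x) ∧ y) = min(0.97, 0.66) = 0.66
  ¬y: Łukasiewicz ¬ gives 1 − 0.66 = 0.34
  (((y ⊃ x) ∧ y) ⊃ ¬y): min(1, 1 − 0.66 + 0.34) = 0.68
  ¬(((y ⊃ x) ∧ y) ⊃ ¬y): Łukasiewicz ¬ gives 1 − 0.68 = 0.32
  (¬x ∧ ¬(((y ⊃ x) ∧ y) ⊃ ¬y)) = min(0.37, 0.32) = 0.32
  (¬¬y ⊃ (¬x ∧ ¬(((y ⊃ x) ∧ y) ⊃ ¬y))): min(1, 1 − 0.66 + 0.32) = 0.66
  Łukasiewicz value = 0.66
Difference: 0 − 0.66 = -0.66

-0.66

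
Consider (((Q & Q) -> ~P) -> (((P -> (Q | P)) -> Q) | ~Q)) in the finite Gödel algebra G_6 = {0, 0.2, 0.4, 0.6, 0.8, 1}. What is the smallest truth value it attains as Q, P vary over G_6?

0.20

The minimum is attained at Q = 0.2, P = 0:
  (Q & Q) = min(0.2, 0.2) = 0.2
  ~P: Gödel ¬ of 0 = 1 (operand is 0)
  ((Q & Q) -> ~P): 0.2 ≤ 1, so result = 1
  (Q | P) = max(0.2, 0) = 0.2
  (P -> (Q | P)): 0 ≤ 0.2, so result = 1
  ((P -> (Q | P)) -> Q): 1 > 0.2, so result = 0.2
  ~Q: Gödel ¬ of 0.2 = 0 (operand ≠ 0)
  (((P -> (Q | P)) -> Q) | ~Q) = max(0.2, 0) = 0.2
  (((Q & Q) -> ~P) -> (((P -> (Q | P)) -> Q) | ~Q)): 1 > 0.2, so result = 0.2
Checking all 36 assignments confirms none give a value below 0.20.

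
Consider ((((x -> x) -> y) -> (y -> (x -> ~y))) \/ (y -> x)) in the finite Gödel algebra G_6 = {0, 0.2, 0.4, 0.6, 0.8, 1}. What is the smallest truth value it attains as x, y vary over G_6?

The minimum is attained at x = 0.2, y = 0.4:
  (x -> x): 0.2 ≤ 0.2, so result = 1
  ((x -> x) -> y): 1 > 0.4, so result = 0.4
  ~y: Gödel ¬ of 0.4 = 0 (operand ≠ 0)
  (x -> ~y): 0.2 > 0, so result = 0
  (y -> (x -> ~y)): 0.4 > 0, so result = 0
  (((x -> x) -> y) -> (y -> (x -> ~y))): 0.4 > 0, so result = 0
  (y -> x): 0.4 > 0.2, so result = 0.2
  ((((x -> x) -> y) -> (y -> (x -> ~y))) \/ (y -> x)) = max(0, 0.2) = 0.2
Checking all 36 assignments confirms none give a value below 0.20.

0.20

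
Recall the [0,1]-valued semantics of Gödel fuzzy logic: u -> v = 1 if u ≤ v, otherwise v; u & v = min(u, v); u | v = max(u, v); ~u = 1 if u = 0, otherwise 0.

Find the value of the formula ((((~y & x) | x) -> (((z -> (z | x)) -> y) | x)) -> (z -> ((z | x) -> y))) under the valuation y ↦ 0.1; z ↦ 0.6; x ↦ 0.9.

~y: Gödel ¬ of 0.1 = 0 (operand ≠ 0)
(~y & x) = min(0, 0.9) = 0
((~y & x) | x) = max(0, 0.9) = 0.9
(z | x) = max(0.6, 0.9) = 0.9
(z -> (z | x)): 0.6 ≤ 0.9, so result = 1
((z -> (z | x)) -> y): 1 > 0.1, so result = 0.1
(((z -> (z | x)) -> y) | x) = max(0.1, 0.9) = 0.9
(((~y & x) | x) -> (((z -> (z | x)) -> y) | x)): 0.9 ≤ 0.9, so result = 1
(z | x) = max(0.6, 0.9) = 0.9
((z | x) -> y): 0.9 > 0.1, so result = 0.1
(z -> ((z | x) -> y)): 0.6 > 0.1, so result = 0.1
((((~y & x) | x) -> (((z -> (z | x)) -> y) | x)) -> (z -> ((z | x) -> y))): 1 > 0.1, so result = 0.1

0.10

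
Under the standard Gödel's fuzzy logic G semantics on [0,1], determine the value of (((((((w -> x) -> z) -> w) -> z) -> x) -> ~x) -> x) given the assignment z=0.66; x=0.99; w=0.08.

(w -> x): 0.08 ≤ 0.99, so result = 1
((w -> x) -> z): 1 > 0.66, so result = 0.66
(((w -> x) -> z) -> w): 0.66 > 0.08, so result = 0.08
((((w -> x) -> z) -> w) -> z): 0.08 ≤ 0.66, so result = 1
(((((w -> x) -> z) -> w) -> z) -> x): 1 > 0.99, so result = 0.99
~x: Gödel ¬ of 0.99 = 0 (operand ≠ 0)
((((((w -> x) -> z) -> w) -> z) -> x) -> ~x): 0.99 > 0, so result = 0
(((((((w -> x) -> z) -> w) -> z) -> x) -> ~x) -> x): 0 ≤ 0.99, so result = 1

1.00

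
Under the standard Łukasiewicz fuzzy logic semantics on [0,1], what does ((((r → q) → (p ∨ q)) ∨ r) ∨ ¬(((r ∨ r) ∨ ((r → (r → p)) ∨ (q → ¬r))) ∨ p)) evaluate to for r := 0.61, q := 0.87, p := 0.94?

0.94

(r → q): min(1, 1 − 0.61 + 0.87) = 1
(p ∨ q) = max(0.94, 0.87) = 0.94
((r → q) → (p ∨ q)): min(1, 1 − 1 + 0.94) = 0.94
(((r → q) → (p ∨ q)) ∨ r) = max(0.94, 0.61) = 0.94
(r ∨ r) = max(0.61, 0.61) = 0.61
(r → p): min(1, 1 − 0.61 + 0.94) = 1
(r → (r → p)): min(1, 1 − 0.61 + 1) = 1
¬r: Łukasiewicz ¬ gives 1 − 0.61 = 0.39
(q → ¬r): min(1, 1 − 0.87 + 0.39) = 0.52
((r → (r → p)) ∨ (q → ¬r)) = max(1, 0.52) = 1
((r ∨ r) ∨ ((r → (r → p)) ∨ (q → ¬r))) = max(0.61, 1) = 1
(((r ∨ r) ∨ ((r → (r → p)) ∨ (q → ¬r))) ∨ p) = max(1, 0.94) = 1
¬(((r ∨ r) ∨ ((r → (r → p)) ∨ (q → ¬r))) ∨ p): Łukasiewicz ¬ gives 1 − 1 = 0
((((r → q) → (p ∨ q)) ∨ r) ∨ ¬(((r ∨ r) ∨ ((r → (r → p)) ∨ (q → ¬r))) ∨ p)) = max(0.94, 0) = 0.94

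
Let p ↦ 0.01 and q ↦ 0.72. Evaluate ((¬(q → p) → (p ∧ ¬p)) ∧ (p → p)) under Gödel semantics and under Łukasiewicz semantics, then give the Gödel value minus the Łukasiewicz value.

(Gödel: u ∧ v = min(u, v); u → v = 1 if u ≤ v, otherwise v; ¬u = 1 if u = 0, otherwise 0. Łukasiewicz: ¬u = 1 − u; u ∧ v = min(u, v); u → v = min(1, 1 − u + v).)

0.70

Gödel evaluation:
  (q → p): 0.72 > 0.01, so result = 0.01
  ¬(q → p): Gödel ¬ of 0.01 = 0 (operand ≠ 0)
  ¬p: Gödel ¬ of 0.01 = 0 (operand ≠ 0)
  (p ∧ ¬p) = min(0.01, 0) = 0
  (¬(q → p) → (p ∧ ¬p)): 0 ≤ 0, so result = 1
  (p → p): 0.01 ≤ 0.01, so result = 1
  ((¬(q → p) → (p ∧ ¬p)) ∧ (p → p)) = min(1, 1) = 1
  Gödel value = 1
Łukasiewicz evaluation:
  (q → p): min(1, 1 − 0.72 + 0.01) = 0.29
  ¬(q → p): Łukasiewicz ¬ gives 1 − 0.29 = 0.71
  ¬p: Łukasiewicz ¬ gives 1 − 0.01 = 0.99
  (p ∧ ¬p) = min(0.01, 0.99) = 0.01
  (¬(q → p) → (p ∧ ¬p)): min(1, 1 − 0.71 + 0.01) = 0.3
  (p → p): min(1, 1 − 0.01 + 0.01) = 1
  ((¬(q → p) → (p ∧ ¬p)) ∧ (p → p)) = min(0.3, 1) = 0.3
  Łukasiewicz value = 0.3
Difference: 1 − 0.3 = 0.70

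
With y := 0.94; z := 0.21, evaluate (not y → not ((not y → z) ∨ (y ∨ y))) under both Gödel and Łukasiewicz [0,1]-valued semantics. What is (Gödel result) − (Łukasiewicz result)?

Gödel evaluation:
  not y: Gödel ¬ of 0.94 = 0 (operand ≠ 0)
  not y: Gödel ¬ of 0.94 = 0 (operand ≠ 0)
  (not y → z): 0 ≤ 0.21, so result = 1
  (y ∨ y) = max(0.94, 0.94) = 0.94
  ((not y → z) ∨ (y ∨ y)) = max(1, 0.94) = 1
  not ((not y → z) ∨ (y ∨ y)): Gödel ¬ of 1 = 0 (operand ≠ 0)
  (not y → not ((not y → z) ∨ (y ∨ y))): 0 ≤ 0, so result = 1
  Gödel value = 1
Łukasiewicz evaluation:
  not y: Łukasiewicz ¬ gives 1 − 0.94 = 0.06
  not y: Łukasiewicz ¬ gives 1 − 0.94 = 0.06
  (not y → z): min(1, 1 − 0.06 + 0.21) = 1
  (y ∨ y) = max(0.94, 0.94) = 0.94
  ((not y → z) ∨ (y ∨ y)) = max(1, 0.94) = 1
  not ((not y → z) ∨ (y ∨ y)): Łukasiewicz ¬ gives 1 − 1 = 0
  (not y → not ((not y → z) ∨ (y ∨ y))): min(1, 1 − 0.06 + 0) = 0.94
  Łukasiewicz value = 0.94
Difference: 1 − 0.94 = 0.06

0.06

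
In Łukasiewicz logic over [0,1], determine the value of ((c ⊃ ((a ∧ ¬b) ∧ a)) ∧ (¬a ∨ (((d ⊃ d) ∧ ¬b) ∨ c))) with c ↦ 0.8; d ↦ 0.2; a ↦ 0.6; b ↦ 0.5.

¬b: Łukasiewicz ¬ gives 1 − 0.5 = 0.5
(a ∧ ¬b) = min(0.6, 0.5) = 0.5
((a ∧ ¬b) ∧ a) = min(0.5, 0.6) = 0.5
(c ⊃ ((a ∧ ¬b) ∧ a)): min(1, 1 − 0.8 + 0.5) = 0.7
¬a: Łukasiewicz ¬ gives 1 − 0.6 = 0.4
(d ⊃ d): min(1, 1 − 0.2 + 0.2) = 1
¬b: Łukasiewicz ¬ gives 1 − 0.5 = 0.5
((d ⊃ d) ∧ ¬b) = min(1, 0.5) = 0.5
(((d ⊃ d) ∧ ¬b) ∨ c) = max(0.5, 0.8) = 0.8
(¬a ∨ (((d ⊃ d) ∧ ¬b) ∨ c)) = max(0.4, 0.8) = 0.8
((c ⊃ ((a ∧ ¬b) ∧ a)) ∧ (¬a ∨ (((d ⊃ d) ∧ ¬b) ∨ c))) = min(0.7, 0.8) = 0.7

0.70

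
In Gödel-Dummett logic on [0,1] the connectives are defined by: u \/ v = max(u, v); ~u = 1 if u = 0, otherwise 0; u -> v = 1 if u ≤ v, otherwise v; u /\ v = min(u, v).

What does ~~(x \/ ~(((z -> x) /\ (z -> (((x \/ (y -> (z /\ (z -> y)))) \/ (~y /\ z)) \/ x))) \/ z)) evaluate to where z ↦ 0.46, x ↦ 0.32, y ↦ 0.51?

(z -> x): 0.46 > 0.32, so result = 0.32
(z -> y): 0.46 ≤ 0.51, so result = 1
(z /\ (z -> y)) = min(0.46, 1) = 0.46
(y -> (z /\ (z -> y))): 0.51 > 0.46, so result = 0.46
(x \/ (y -> (z /\ (z -> y)))) = max(0.32, 0.46) = 0.46
~y: Gödel ¬ of 0.51 = 0 (operand ≠ 0)
(~y /\ z) = min(0, 0.46) = 0
((x \/ (y -> (z /\ (z -> y)))) \/ (~y /\ z)) = max(0.46, 0) = 0.46
(((x \/ (y -> (z /\ (z -> y)))) \/ (~y /\ z)) \/ x) = max(0.46, 0.32) = 0.46
(z -> (((x \/ (y -> (z /\ (z -> y)))) \/ (~y /\ z)) \/ x)): 0.46 ≤ 0.46, so result = 1
((z -> x) /\ (z -> (((x \/ (y -> (z /\ (z -> y)))) \/ (~y /\ z)) \/ x))) = min(0.32, 1) = 0.32
(((z -> x) /\ (z -> (((x \/ (y -> (z /\ (z -> y)))) \/ (~y /\ z)) \/ x))) \/ z) = max(0.32, 0.46) = 0.46
~(((z -> x) /\ (z -> (((x \/ (y -> (z /\ (z -> y)))) \/ (~y /\ z)) \/ x))) \/ z): Gödel ¬ of 0.46 = 0 (operand ≠ 0)
(x \/ ~(((z -> x) /\ (z -> (((x \/ (y -> (z /\ (z -> y)))) \/ (~y /\ z)) \/ x))) \/ z)) = max(0.32, 0) = 0.32
~(x \/ ~(((z -> x) /\ (z -> (((x \/ (y -> (z /\ (z -> y)))) \/ (~y /\ z)) \/ x))) \/ z)): Gödel ¬ of 0.32 = 0 (operand ≠ 0)
~~(x \/ ~(((z -> x) /\ (z -> (((x \/ (y -> (z /\ (z -> y)))) \/ (~y /\ z)) \/ x))) \/ z)): Gödel ¬ of 0 = 1 (operand is 0)

1.00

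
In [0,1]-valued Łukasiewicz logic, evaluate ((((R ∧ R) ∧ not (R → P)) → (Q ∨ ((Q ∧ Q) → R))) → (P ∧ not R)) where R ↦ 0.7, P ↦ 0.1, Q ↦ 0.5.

(R ∧ R) = min(0.7, 0.7) = 0.7
(R → P): min(1, 1 − 0.7 + 0.1) = 0.4
not (R → P): Łukasiewicz ¬ gives 1 − 0.4 = 0.6
((R ∧ R) ∧ not (R → P)) = min(0.7, 0.6) = 0.6
(Q ∧ Q) = min(0.5, 0.5) = 0.5
((Q ∧ Q) → R): min(1, 1 − 0.5 + 0.7) = 1
(Q ∨ ((Q ∧ Q) → R)) = max(0.5, 1) = 1
(((R ∧ R) ∧ not (R → P)) → (Q ∨ ((Q ∧ Q) → R))): min(1, 1 − 0.6 + 1) = 1
not R: Łukasiewicz ¬ gives 1 − 0.7 = 0.3
(P ∧ not R) = min(0.1, 0.3) = 0.1
((((R ∧ R) ∧ not (R → P)) → (Q ∨ ((Q ∧ Q) → R))) → (P ∧ not R)): min(1, 1 − 1 + 0.1) = 0.1

0.10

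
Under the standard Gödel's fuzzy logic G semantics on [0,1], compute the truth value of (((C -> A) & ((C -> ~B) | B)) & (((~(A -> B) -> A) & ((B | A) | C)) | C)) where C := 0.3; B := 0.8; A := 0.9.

(C -> A): 0.3 ≤ 0.9, so result = 1
~B: Gödel ¬ of 0.8 = 0 (operand ≠ 0)
(C -> ~B): 0.3 > 0, so result = 0
((C -> ~B) | B) = max(0, 0.8) = 0.8
((C -> A) & ((C -> ~B) | B)) = min(1, 0.8) = 0.8
(A -> B): 0.9 > 0.8, so result = 0.8
~(A -> B): Gödel ¬ of 0.8 = 0 (operand ≠ 0)
(~(A -> B) -> A): 0 ≤ 0.9, so result = 1
(B | A) = max(0.8, 0.9) = 0.9
((B | A) | C) = max(0.9, 0.3) = 0.9
((~(A -> B) -> A) & ((B | A) | C)) = min(1, 0.9) = 0.9
(((~(A -> B) -> A) & ((B | A) | C)) | C) = max(0.9, 0.3) = 0.9
(((C -> A) & ((C -> ~B) | B)) & (((~(A -> B) -> A) & ((B | A) | C)) | C)) = min(0.8, 0.9) = 0.8

0.80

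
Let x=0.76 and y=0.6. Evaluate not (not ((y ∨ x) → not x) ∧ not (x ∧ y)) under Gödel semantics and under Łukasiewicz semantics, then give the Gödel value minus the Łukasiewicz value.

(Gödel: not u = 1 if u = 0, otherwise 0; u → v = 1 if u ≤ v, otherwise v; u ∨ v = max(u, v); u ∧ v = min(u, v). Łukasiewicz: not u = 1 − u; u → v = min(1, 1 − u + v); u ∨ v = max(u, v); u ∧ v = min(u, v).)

Gödel evaluation:
  (y ∨ x) = max(0.6, 0.76) = 0.76
  not x: Gödel ¬ of 0.76 = 0 (operand ≠ 0)
  ((y ∨ x) → not x): 0.76 > 0, so result = 0
  not ((y ∨ x) → not x): Gödel ¬ of 0 = 1 (operand is 0)
  (x ∧ y) = min(0.76, 0.6) = 0.6
  not (x ∧ y): Gödel ¬ of 0.6 = 0 (operand ≠ 0)
  (not ((y ∨ x) → not x) ∧ not (x ∧ y)) = min(1, 0) = 0
  not (not ((y ∨ x) → not x) ∧ not (x ∧ y)): Gödel ¬ of 0 = 1 (operand is 0)
  Gödel value = 1
Łukasiewicz evaluation:
  (y ∨ x) = max(0.6, 0.76) = 0.76
  not x: Łukasiewicz ¬ gives 1 − 0.76 = 0.24
  ((y ∨ x) → not x): min(1, 1 − 0.76 + 0.24) = 0.48
  not ((y ∨ x) → not x): Łukasiewicz ¬ gives 1 − 0.48 = 0.52
  (x ∧ y) = min(0.76, 0.6) = 0.6
  not (x ∧ y): Łukasiewicz ¬ gives 1 − 0.6 = 0.4
  (not ((y ∨ x) → not x) ∧ not (x ∧ y)) = min(0.52, 0.4) = 0.4
  not (not ((y ∨ x) → not x) ∧ not (x ∧ y)): Łukasiewicz ¬ gives 1 − 0.4 = 0.6
  Łukasiewicz value = 0.6
Difference: 1 − 0.6 = 0.40

0.40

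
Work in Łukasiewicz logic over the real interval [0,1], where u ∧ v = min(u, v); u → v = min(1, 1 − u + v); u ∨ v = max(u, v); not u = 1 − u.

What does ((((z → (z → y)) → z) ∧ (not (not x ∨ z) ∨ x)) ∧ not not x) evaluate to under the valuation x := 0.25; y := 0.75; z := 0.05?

(z → y): min(1, 1 − 0.05 + 0.75) = 1
(z → (z → y)): min(1, 1 − 0.05 + 1) = 1
((z → (z → y)) → z): min(1, 1 − 1 + 0.05) = 0.05
not x: Łukasiewicz ¬ gives 1 − 0.25 = 0.75
(not x ∨ z) = max(0.75, 0.05) = 0.75
not (not x ∨ z): Łukasiewicz ¬ gives 1 − 0.75 = 0.25
(not (not x ∨ z) ∨ x) = max(0.25, 0.25) = 0.25
(((z → (z → y)) → z) ∧ (not (not x ∨ z) ∨ x)) = min(0.05, 0.25) = 0.05
not x: Łukasiewicz ¬ gives 1 − 0.25 = 0.75
not not x: Łukasiewicz ¬ gives 1 − 0.75 = 0.25
((((z → (z → y)) → z) ∧ (not (not x ∨ z) ∨ x)) ∧ not not x) = min(0.05, 0.25) = 0.05

0.05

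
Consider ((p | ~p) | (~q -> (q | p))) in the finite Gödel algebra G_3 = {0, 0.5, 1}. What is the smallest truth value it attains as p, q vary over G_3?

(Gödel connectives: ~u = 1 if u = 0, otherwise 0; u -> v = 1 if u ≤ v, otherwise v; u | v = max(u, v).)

The minimum is attained at p = 0.5, q = 0:
  ~p: Gödel ¬ of 0.5 = 0 (operand ≠ 0)
  (p | ~p) = max(0.5, 0) = 0.5
  ~q: Gödel ¬ of 0 = 1 (operand is 0)
  (q | p) = max(0, 0.5) = 0.5
  (~q -> (q | p)): 1 > 0.5, so result = 0.5
  ((p | ~p) | (~q -> (q | p))) = max(0.5, 0.5) = 0.5
Checking all 9 assignments confirms none give a value below 0.50.

0.50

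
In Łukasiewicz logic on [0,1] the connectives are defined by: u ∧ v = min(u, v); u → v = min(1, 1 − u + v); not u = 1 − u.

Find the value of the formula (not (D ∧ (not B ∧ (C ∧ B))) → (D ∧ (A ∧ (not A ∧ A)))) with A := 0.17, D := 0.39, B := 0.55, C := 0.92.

0.56

not B: Łukasiewicz ¬ gives 1 − 0.55 = 0.45
(C ∧ B) = min(0.92, 0.55) = 0.55
(not B ∧ (C ∧ B)) = min(0.45, 0.55) = 0.45
(D ∧ (not B ∧ (C ∧ B))) = min(0.39, 0.45) = 0.39
not (D ∧ (not B ∧ (C ∧ B))): Łukasiewicz ¬ gives 1 − 0.39 = 0.61
not A: Łukasiewicz ¬ gives 1 − 0.17 = 0.83
(not A ∧ A) = min(0.83, 0.17) = 0.17
(A ∧ (not A ∧ A)) = min(0.17, 0.17) = 0.17
(D ∧ (A ∧ (not A ∧ A))) = min(0.39, 0.17) = 0.17
(not (D ∧ (not B ∧ (C ∧ B))) → (D ∧ (A ∧ (not A ∧ A)))): min(1, 1 − 0.61 + 0.17) = 0.56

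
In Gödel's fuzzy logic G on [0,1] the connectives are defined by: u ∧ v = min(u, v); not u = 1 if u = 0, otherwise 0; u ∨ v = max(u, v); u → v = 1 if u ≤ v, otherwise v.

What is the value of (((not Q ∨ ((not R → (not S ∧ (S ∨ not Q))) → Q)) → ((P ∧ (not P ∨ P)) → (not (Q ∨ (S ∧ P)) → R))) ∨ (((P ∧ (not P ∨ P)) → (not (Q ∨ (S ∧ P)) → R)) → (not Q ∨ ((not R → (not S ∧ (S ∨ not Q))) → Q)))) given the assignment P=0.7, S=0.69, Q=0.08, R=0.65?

1.00

not Q: Gödel ¬ of 0.08 = 0 (operand ≠ 0)
not R: Gödel ¬ of 0.65 = 0 (operand ≠ 0)
not S: Gödel ¬ of 0.69 = 0 (operand ≠ 0)
not Q: Gödel ¬ of 0.08 = 0 (operand ≠ 0)
(S ∨ not Q) = max(0.69, 0) = 0.69
(not S ∧ (S ∨ not Q)) = min(0, 0.69) = 0
(not R → (not S ∧ (S ∨ not Q))): 0 ≤ 0, so result = 1
((not R → (not S ∧ (S ∨ not Q))) → Q): 1 > 0.08, so result = 0.08
(not Q ∨ ((not R → (not S ∧ (S ∨ not Q))) → Q)) = max(0, 0.08) = 0.08
not P: Gödel ¬ of 0.7 = 0 (operand ≠ 0)
(not P ∨ P) = max(0, 0.7) = 0.7
(P ∧ (not P ∨ P)) = min(0.7, 0.7) = 0.7
(S ∧ P) = min(0.69, 0.7) = 0.69
(Q ∨ (S ∧ P)) = max(0.08, 0.69) = 0.69
not (Q ∨ (S ∧ P)): Gödel ¬ of 0.69 = 0 (operand ≠ 0)
(not (Q ∨ (S ∧ P)) → R): 0 ≤ 0.65, so result = 1
((P ∧ (not P ∨ P)) → (not (Q ∨ (S ∧ P)) → R)): 0.7 ≤ 1, so result = 1
((not Q ∨ ((not R → (not S ∧ (S ∨ not Q))) → Q)) → ((P ∧ (not P ∨ P)) → (not (Q ∨ (S ∧ P)) → R))): 0.08 ≤ 1, so result = 1
not P: Gödel ¬ of 0.7 = 0 (operand ≠ 0)
(not P ∨ P) = max(0, 0.7) = 0.7
(P ∧ (not P ∨ P)) = min(0.7, 0.7) = 0.7
(S ∧ P) = min(0.69, 0.7) = 0.69
(Q ∨ (S ∧ P)) = max(0.08, 0.69) = 0.69
not (Q ∨ (S ∧ P)): Gödel ¬ of 0.69 = 0 (operand ≠ 0)
(not (Q ∨ (S ∧ P)) → R): 0 ≤ 0.65, so result = 1
((P ∧ (not P ∨ P)) → (not (Q ∨ (S ∧ P)) → R)): 0.7 ≤ 1, so result = 1
not Q: Gödel ¬ of 0.08 = 0 (operand ≠ 0)
not R: Gödel ¬ of 0.65 = 0 (operand ≠ 0)
not S: Gödel ¬ of 0.69 = 0 (operand ≠ 0)
not Q: Gödel ¬ of 0.08 = 0 (operand ≠ 0)
(S ∨ not Q) = max(0.69, 0) = 0.69
(not S ∧ (S ∨ not Q)) = min(0, 0.69) = 0
(not R → (not S ∧ (S ∨ not Q))): 0 ≤ 0, so result = 1
((not R → (not S ∧ (S ∨ not Q))) → Q): 1 > 0.08, so result = 0.08
(not Q ∨ ((not R → (not S ∧ (S ∨ not Q))) → Q)) = max(0, 0.08) = 0.08
(((P ∧ (not P ∨ P)) → (not (Q ∨ (S ∧ P)) → R)) → (not Q ∨ ((not R → (not S ∧ (S ∨ not Q))) → Q))): 1 > 0.08, so result = 0.08
(((not Q ∨ ((not R → (not S ∧ (S ∨ not Q))) → Q)) → ((P ∧ (not P ∨ P)) → (not (Q ∨ (S ∧ P)) → R))) ∨ (((P ∧ (not P ∨ P)) → (not (Q ∨ (S ∧ P)) → R)) → (not Q ∨ ((not R → (not S ∧ (S ∨ not Q))) → Q)))) = max(1, 0.08) = 1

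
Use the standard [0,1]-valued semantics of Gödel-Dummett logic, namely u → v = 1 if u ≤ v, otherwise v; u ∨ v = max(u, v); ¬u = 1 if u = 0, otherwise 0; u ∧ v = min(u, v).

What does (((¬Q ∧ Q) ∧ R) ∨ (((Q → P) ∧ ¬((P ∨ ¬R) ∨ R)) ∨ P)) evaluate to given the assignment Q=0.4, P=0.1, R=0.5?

0.10

¬Q: Gödel ¬ of 0.4 = 0 (operand ≠ 0)
(¬Q ∧ Q) = min(0, 0.4) = 0
((¬Q ∧ Q) ∧ R) = min(0, 0.5) = 0
(Q → P): 0.4 > 0.1, so result = 0.1
¬R: Gödel ¬ of 0.5 = 0 (operand ≠ 0)
(P ∨ ¬R) = max(0.1, 0) = 0.1
((P ∨ ¬R) ∨ R) = max(0.1, 0.5) = 0.5
¬((P ∨ ¬R) ∨ R): Gödel ¬ of 0.5 = 0 (operand ≠ 0)
((Q → P) ∧ ¬((P ∨ ¬R) ∨ R)) = min(0.1, 0) = 0
(((Q → P) ∧ ¬((P ∨ ¬R) ∨ R)) ∨ P) = max(0, 0.1) = 0.1
(((¬Q ∧ Q) ∧ R) ∨ (((Q → P) ∧ ¬((P ∨ ¬R) ∨ R)) ∨ P)) = max(0, 0.1) = 0.1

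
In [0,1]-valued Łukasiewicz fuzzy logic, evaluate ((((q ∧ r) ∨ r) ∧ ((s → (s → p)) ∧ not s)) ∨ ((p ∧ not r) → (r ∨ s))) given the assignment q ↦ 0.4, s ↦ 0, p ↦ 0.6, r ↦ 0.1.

(q ∧ r) = min(0.4, 0.1) = 0.1
((q ∧ r) ∨ r) = max(0.1, 0.1) = 0.1
(s → p): min(1, 1 − 0 + 0.6) = 1
(s → (s → p)): min(1, 1 − 0 + 1) = 1
not s: Łukasiewicz ¬ gives 1 − 0 = 1
((s → (s → p)) ∧ not s) = min(1, 1) = 1
(((q ∧ r) ∨ r) ∧ ((s → (s → p)) ∧ not s)) = min(0.1, 1) = 0.1
not r: Łukasiewicz ¬ gives 1 − 0.1 = 0.9
(p ∧ not r) = min(0.6, 0.9) = 0.6
(r ∨ s) = max(0.1, 0) = 0.1
((p ∧ not r) → (r ∨ s)): min(1, 1 − 0.6 + 0.1) = 0.5
((((q ∧ r) ∨ r) ∧ ((s → (s → p)) ∧ not s)) ∨ ((p ∧ not r) → (r ∨ s))) = max(0.1, 0.5) = 0.5

0.50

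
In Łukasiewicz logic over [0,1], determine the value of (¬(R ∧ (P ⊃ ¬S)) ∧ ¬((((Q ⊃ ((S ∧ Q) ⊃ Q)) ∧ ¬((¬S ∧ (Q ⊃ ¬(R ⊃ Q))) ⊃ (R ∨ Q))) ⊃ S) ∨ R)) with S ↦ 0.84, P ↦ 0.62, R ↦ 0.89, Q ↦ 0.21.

0.00

¬S: Łukasiewicz ¬ gives 1 − 0.84 = 0.16
(P ⊃ ¬S): min(1, 1 − 0.62 + 0.16) = 0.54
(R ∧ (P ⊃ ¬S)) = min(0.89, 0.54) = 0.54
¬(R ∧ (P ⊃ ¬S)): Łukasiewicz ¬ gives 1 − 0.54 = 0.46
(S ∧ Q) = min(0.84, 0.21) = 0.21
((S ∧ Q) ⊃ Q): min(1, 1 − 0.21 + 0.21) = 1
(Q ⊃ ((S ∧ Q) ⊃ Q)): min(1, 1 − 0.21 + 1) = 1
¬S: Łukasiewicz ¬ gives 1 − 0.84 = 0.16
(R ⊃ Q): min(1, 1 − 0.89 + 0.21) = 0.32
¬(R ⊃ Q): Łukasiewicz ¬ gives 1 − 0.32 = 0.68
(Q ⊃ ¬(R ⊃ Q)): min(1, 1 − 0.21 + 0.68) = 1
(¬S ∧ (Q ⊃ ¬(R ⊃ Q))) = min(0.16, 1) = 0.16
(R ∨ Q) = max(0.89, 0.21) = 0.89
((¬S ∧ (Q ⊃ ¬(R ⊃ Q))) ⊃ (R ∨ Q)): min(1, 1 − 0.16 + 0.89) = 1
¬((¬S ∧ (Q ⊃ ¬(R ⊃ Q))) ⊃ (R ∨ Q)): Łukasiewicz ¬ gives 1 − 1 = 0
((Q ⊃ ((S ∧ Q) ⊃ Q)) ∧ ¬((¬S ∧ (Q ⊃ ¬(R ⊃ Q))) ⊃ (R ∨ Q))) = min(1, 0) = 0
(((Q ⊃ ((S ∧ Q) ⊃ Q)) ∧ ¬((¬S ∧ (Q ⊃ ¬(R ⊃ Q))) ⊃ (R ∨ Q))) ⊃ S): min(1, 1 − 0 + 0.84) = 1
((((Q ⊃ ((S ∧ Q) ⊃ Q)) ∧ ¬((¬S ∧ (Q ⊃ ¬(R ⊃ Q))) ⊃ (R ∨ Q))) ⊃ S) ∨ R) = max(1, 0.89) = 1
¬((((Q ⊃ ((S ∧ Q) ⊃ Q)) ∧ ¬((¬S ∧ (Q ⊃ ¬(R ⊃ Q))) ⊃ (R ∨ Q))) ⊃ S) ∨ R): Łukasiewicz ¬ gives 1 − 1 = 0
(¬(R ∧ (P ⊃ ¬S)) ∧ ¬((((Q ⊃ ((S ∧ Q) ⊃ Q)) ∧ ¬((¬S ∧ (Q ⊃ ¬(R ⊃ Q))) ⊃ (R ∨ Q))) ⊃ S) ∨ R)) = min(0.46, 0) = 0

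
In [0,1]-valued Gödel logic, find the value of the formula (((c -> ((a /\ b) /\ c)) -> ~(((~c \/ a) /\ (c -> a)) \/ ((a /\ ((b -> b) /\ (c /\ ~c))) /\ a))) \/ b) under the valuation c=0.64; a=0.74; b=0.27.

(a /\ b) = min(0.74, 0.27) = 0.27
((a /\ b) /\ c) = min(0.27, 0.64) = 0.27
(c -> ((a /\ b) /\ c)): 0.64 > 0.27, so result = 0.27
~c: Gödel ¬ of 0.64 = 0 (operand ≠ 0)
(~c \/ a) = max(0, 0.74) = 0.74
(c -> a): 0.64 ≤ 0.74, so result = 1
((~c \/ a) /\ (c -> a)) = min(0.74, 1) = 0.74
(b -> b): 0.27 ≤ 0.27, so result = 1
~c: Gödel ¬ of 0.64 = 0 (operand ≠ 0)
(c /\ ~c) = min(0.64, 0) = 0
((b -> b) /\ (c /\ ~c)) = min(1, 0) = 0
(a /\ ((b -> b) /\ (c /\ ~c))) = min(0.74, 0) = 0
((a /\ ((b -> b) /\ (c /\ ~c))) /\ a) = min(0, 0.74) = 0
(((~c \/ a) /\ (c -> a)) \/ ((a /\ ((b -> b) /\ (c /\ ~c))) /\ a)) = max(0.74, 0) = 0.74
~(((~c \/ a) /\ (c -> a)) \/ ((a /\ ((b -> b) /\ (c /\ ~c))) /\ a)): Gödel ¬ of 0.74 = 0 (operand ≠ 0)
((c -> ((a /\ b) /\ c)) -> ~(((~c \/ a) /\ (c -> a)) \/ ((a /\ ((b -> b) /\ (c /\ ~c))) /\ a))): 0.27 > 0, so result = 0
(((c -> ((a /\ b) /\ c)) -> ~(((~c \/ a) /\ (c -> a)) \/ ((a /\ ((b -> b) /\ (c /\ ~c))) /\ a))) \/ b) = max(0, 0.27) = 0.27

0.27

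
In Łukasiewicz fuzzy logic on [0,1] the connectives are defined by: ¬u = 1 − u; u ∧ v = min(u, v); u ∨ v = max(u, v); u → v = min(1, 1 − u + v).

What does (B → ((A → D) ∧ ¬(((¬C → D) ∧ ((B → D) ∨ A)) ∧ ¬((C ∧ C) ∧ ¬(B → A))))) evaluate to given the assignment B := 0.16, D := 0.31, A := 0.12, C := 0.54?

(A → D): min(1, 1 − 0.12 + 0.31) = 1
¬C: Łukasiewicz ¬ gives 1 − 0.54 = 0.46
(¬C → D): min(1, 1 − 0.46 + 0.31) = 0.85
(B → D): min(1, 1 − 0.16 + 0.31) = 1
((B → D) ∨ A) = max(1, 0.12) = 1
((¬C → D) ∧ ((B → D) ∨ A)) = min(0.85, 1) = 0.85
(C ∧ C) = min(0.54, 0.54) = 0.54
(B → A): min(1, 1 − 0.16 + 0.12) = 0.96
¬(B → A): Łukasiewicz ¬ gives 1 − 0.96 = 0.04
((C ∧ C) ∧ ¬(B → A)) = min(0.54, 0.04) = 0.04
¬((C ∧ C) ∧ ¬(B → A)): Łukasiewicz ¬ gives 1 − 0.04 = 0.96
(((¬C → D) ∧ ((B → D) ∨ A)) ∧ ¬((C ∧ C) ∧ ¬(B → A))) = min(0.85, 0.96) = 0.85
¬(((¬C → D) ∧ ((B → D) ∨ A)) ∧ ¬((C ∧ C) ∧ ¬(B → A))): Łukasiewicz ¬ gives 1 − 0.85 = 0.15
((A → D) ∧ ¬(((¬C → D) ∧ ((B → D) ∨ A)) ∧ ¬((C ∧ C) ∧ ¬(B → A)))) = min(1, 0.15) = 0.15
(B → ((A → D) ∧ ¬(((¬C → D) ∧ ((B → D) ∨ A)) ∧ ¬((C ∧ C) ∧ ¬(B → A))))): min(1, 1 − 0.16 + 0.15) = 0.99

0.99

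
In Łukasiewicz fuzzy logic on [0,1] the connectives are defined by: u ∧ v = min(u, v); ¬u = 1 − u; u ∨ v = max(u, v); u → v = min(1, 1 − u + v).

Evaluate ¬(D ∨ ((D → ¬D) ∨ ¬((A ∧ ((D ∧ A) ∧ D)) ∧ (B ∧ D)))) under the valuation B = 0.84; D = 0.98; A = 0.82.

0.02

¬D: Łukasiewicz ¬ gives 1 − 0.98 = 0.02
(D → ¬D): min(1, 1 − 0.98 + 0.02) = 0.04
(D ∧ A) = min(0.98, 0.82) = 0.82
((D ∧ A) ∧ D) = min(0.82, 0.98) = 0.82
(A ∧ ((D ∧ A) ∧ D)) = min(0.82, 0.82) = 0.82
(B ∧ D) = min(0.84, 0.98) = 0.84
((A ∧ ((D ∧ A) ∧ D)) ∧ (B ∧ D)) = min(0.82, 0.84) = 0.82
¬((A ∧ ((D ∧ A) ∧ D)) ∧ (B ∧ D)): Łukasiewicz ¬ gives 1 − 0.82 = 0.18
((D → ¬D) ∨ ¬((A ∧ ((D ∧ A) ∧ D)) ∧ (B ∧ D))) = max(0.04, 0.18) = 0.18
(D ∨ ((D → ¬D) ∨ ¬((A ∧ ((D ∧ A) ∧ D)) ∧ (B ∧ D)))) = max(0.98, 0.18) = 0.98
¬(D ∨ ((D → ¬D) ∨ ¬((A ∧ ((D ∧ A) ∧ D)) ∧ (B ∧ D)))): Łukasiewicz ¬ gives 1 − 0.98 = 0.02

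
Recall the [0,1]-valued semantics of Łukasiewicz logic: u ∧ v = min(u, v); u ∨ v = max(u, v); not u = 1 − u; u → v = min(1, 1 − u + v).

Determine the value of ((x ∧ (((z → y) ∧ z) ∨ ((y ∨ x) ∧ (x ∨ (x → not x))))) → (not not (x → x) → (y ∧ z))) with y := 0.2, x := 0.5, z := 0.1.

0.60

(z → y): min(1, 1 − 0.1 + 0.2) = 1
((z → y) ∧ z) = min(1, 0.1) = 0.1
(y ∨ x) = max(0.2, 0.5) = 0.5
not x: Łukasiewicz ¬ gives 1 − 0.5 = 0.5
(x → not x): min(1, 1 − 0.5 + 0.5) = 1
(x ∨ (x → not x)) = max(0.5, 1) = 1
((y ∨ x) ∧ (x ∨ (x → not x))) = min(0.5, 1) = 0.5
(((z → y) ∧ z) ∨ ((y ∨ x) ∧ (x ∨ (x → not x)))) = max(0.1, 0.5) = 0.5
(x ∧ (((z → y) ∧ z) ∨ ((y ∨ x) ∧ (x ∨ (x → not x))))) = min(0.5, 0.5) = 0.5
(x → x): min(1, 1 − 0.5 + 0.5) = 1
not (x → x): Łukasiewicz ¬ gives 1 − 1 = 0
not not (x → x): Łukasiewicz ¬ gives 1 − 0 = 1
(y ∧ z) = min(0.2, 0.1) = 0.1
(not not (x → x) → (y ∧ z)): min(1, 1 − 1 + 0.1) = 0.1
((x ∧ (((z → y) ∧ z) ∨ ((y ∨ x) ∧ (x ∨ (x → not x))))) → (not not (x → x) → (y ∧ z))): min(1, 1 − 0.5 + 0.1) = 0.6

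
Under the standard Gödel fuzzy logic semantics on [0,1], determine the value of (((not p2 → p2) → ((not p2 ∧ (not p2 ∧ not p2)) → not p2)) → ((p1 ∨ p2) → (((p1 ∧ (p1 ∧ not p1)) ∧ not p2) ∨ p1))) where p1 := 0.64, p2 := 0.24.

1.00

not p2: Gödel ¬ of 0.24 = 0 (operand ≠ 0)
(not p2 → p2): 0 ≤ 0.24, so result = 1
not p2: Gödel ¬ of 0.24 = 0 (operand ≠ 0)
not p2: Gödel ¬ of 0.24 = 0 (operand ≠ 0)
not p2: Gödel ¬ of 0.24 = 0 (operand ≠ 0)
(not p2 ∧ not p2) = min(0, 0) = 0
(not p2 ∧ (not p2 ∧ not p2)) = min(0, 0) = 0
not p2: Gödel ¬ of 0.24 = 0 (operand ≠ 0)
((not p2 ∧ (not p2 ∧ not p2)) → not p2): 0 ≤ 0, so result = 1
((not p2 → p2) → ((not p2 ∧ (not p2 ∧ not p2)) → not p2)): 1 ≤ 1, so result = 1
(p1 ∨ p2) = max(0.64, 0.24) = 0.64
not p1: Gödel ¬ of 0.64 = 0 (operand ≠ 0)
(p1 ∧ not p1) = min(0.64, 0) = 0
(p1 ∧ (p1 ∧ not p1)) = min(0.64, 0) = 0
not p2: Gödel ¬ of 0.24 = 0 (operand ≠ 0)
((p1 ∧ (p1 ∧ not p1)) ∧ not p2) = min(0, 0) = 0
(((p1 ∧ (p1 ∧ not p1)) ∧ not p2) ∨ p1) = max(0, 0.64) = 0.64
((p1 ∨ p2) → (((p1 ∧ (p1 ∧ not p1)) ∧ not p2) ∨ p1)): 0.64 ≤ 0.64, so result = 1
(((not p2 → p2) → ((not p2 ∧ (not p2 ∧ not p2)) → not p2)) → ((p1 ∨ p2) → (((p1 ∧ (p1 ∧ not p1)) ∧ not p2) ∨ p1))): 1 ≤ 1, so result = 1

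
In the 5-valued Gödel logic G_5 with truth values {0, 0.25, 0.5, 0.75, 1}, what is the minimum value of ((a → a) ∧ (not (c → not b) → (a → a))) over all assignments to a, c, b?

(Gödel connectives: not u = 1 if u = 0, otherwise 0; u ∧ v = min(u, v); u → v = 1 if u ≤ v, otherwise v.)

Every assignment gives 1. For instance at a = 0, c = 0, b = 0:
  (a → a): 0 ≤ 0, so result = 1
  not b: Gödel ¬ of 0 = 1 (operand is 0)
  (c → not b): 0 ≤ 1, so result = 1
  not (c → not b): Gödel ¬ of 1 = 0 (operand ≠ 0)
  (a → a): 0 ≤ 0, so result = 1
  (not (c → not b) → (a → a)): 0 ≤ 1, so result = 1
  ((a → a) ∧ (not (c → not b) → (a → a))) = min(1, 1) = 1
All 125 assignments give value 1 — the formula is a G_5-tautology.

1.00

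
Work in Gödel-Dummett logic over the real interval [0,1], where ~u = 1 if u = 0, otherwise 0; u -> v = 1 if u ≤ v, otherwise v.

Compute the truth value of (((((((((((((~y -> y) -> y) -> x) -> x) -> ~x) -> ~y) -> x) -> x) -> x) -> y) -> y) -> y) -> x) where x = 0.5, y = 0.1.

1.00

~y: Gödel ¬ of 0.1 = 0 (operand ≠ 0)
(~y -> y): 0 ≤ 0.1, so result = 1
((~y -> y) -> y): 1 > 0.1, so result = 0.1
(((~y -> y) -> y) -> x): 0.1 ≤ 0.5, so result = 1
((((~y -> y) -> y) -> x) -> x): 1 > 0.5, so result = 0.5
~x: Gödel ¬ of 0.5 = 0 (operand ≠ 0)
(((((~y -> y) -> y) -> x) -> x) -> ~x): 0.5 > 0, so result = 0
~y: Gödel ¬ of 0.1 = 0 (operand ≠ 0)
((((((~y -> y) -> y) -> x) -> x) -> ~x) -> ~y): 0 ≤ 0, so result = 1
(((((((~y -> y) -> y) -> x) -> x) -> ~x) -> ~y) -> x): 1 > 0.5, so result = 0.5
((((((((~y -> y) -> y) -> x) -> x) -> ~x) -> ~y) -> x) -> x): 0.5 ≤ 0.5, so result = 1
(((((((((~y -> y) -> y) -> x) -> x) -> ~x) -> ~y) -> x) -> x) -> x): 1 > 0.5, so result = 0.5
((((((((((~y -> y) -> y) -> x) -> x) -> ~x) -> ~y) -> x) -> x) -> x) -> y): 0.5 > 0.1, so result = 0.1
(((((((((((~y -> y) -> y) -> x) -> x) -> ~x) -> ~y) -> x) -> x) -> x) -> y) -> y): 0.1 ≤ 0.1, so result = 1
((((((((((((~y -> y) -> y) -> x) -> x) -> ~x) -> ~y) -> x) -> x) -> x) -> y) -> y) -> y): 1 > 0.1, so result = 0.1
(((((((((((((~y -> y) -> y) -> x) -> x) -> ~x) -> ~y) -> x) -> x) -> x) -> y) -> y) -> y) -> x): 0.1 ≤ 0.5, so result = 1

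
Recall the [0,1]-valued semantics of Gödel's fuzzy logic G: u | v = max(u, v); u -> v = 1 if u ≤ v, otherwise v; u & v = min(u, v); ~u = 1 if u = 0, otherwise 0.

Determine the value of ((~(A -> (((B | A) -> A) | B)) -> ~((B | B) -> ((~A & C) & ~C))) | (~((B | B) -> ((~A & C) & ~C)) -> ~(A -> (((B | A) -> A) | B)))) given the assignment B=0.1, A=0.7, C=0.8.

1.00

(B | A) = max(0.1, 0.7) = 0.7
((B | A) -> A): 0.7 ≤ 0.7, so result = 1
(((B | A) -> A) | B) = max(1, 0.1) = 1
(A -> (((B | A) -> A) | B)): 0.7 ≤ 1, so result = 1
~(A -> (((B | A) -> A) | B)): Gödel ¬ of 1 = 0 (operand ≠ 0)
(B | B) = max(0.1, 0.1) = 0.1
~A: Gödel ¬ of 0.7 = 0 (operand ≠ 0)
(~A & C) = min(0, 0.8) = 0
~C: Gödel ¬ of 0.8 = 0 (operand ≠ 0)
((~A & C) & ~C) = min(0, 0) = 0
((B | B) -> ((~A & C) & ~C)): 0.1 > 0, so result = 0
~((B | B) -> ((~A & C) & ~C)): Gödel ¬ of 0 = 1 (operand is 0)
(~(A -> (((B | A) -> A) | B)) -> ~((B | B) -> ((~A & C) & ~C))): 0 ≤ 1, so result = 1
(B | B) = max(0.1, 0.1) = 0.1
~A: Gödel ¬ of 0.7 = 0 (operand ≠ 0)
(~A & C) = min(0, 0.8) = 0
~C: Gödel ¬ of 0.8 = 0 (operand ≠ 0)
((~A & C) & ~C) = min(0, 0) = 0
((B | B) -> ((~A & C) & ~C)): 0.1 > 0, so result = 0
~((B | B) -> ((~A & C) & ~C)): Gödel ¬ of 0 = 1 (operand is 0)
(B | A) = max(0.1, 0.7) = 0.7
((B | A) -> A): 0.7 ≤ 0.7, so result = 1
(((B | A) -> A) | B) = max(1, 0.1) = 1
(A -> (((B | A) -> A) | B)): 0.7 ≤ 1, so result = 1
~(A -> (((B | A) -> A) | B)): Gödel ¬ of 1 = 0 (operand ≠ 0)
(~((B | B) -> ((~A & C) & ~C)) -> ~(A -> (((B | A) -> A) | B))): 1 > 0, so result = 0
((~(A -> (((B | A) -> A) | B)) -> ~((B | B) -> ((~A & C) & ~C))) | (~((B | B) -> ((~A & C) & ~C)) -> ~(A -> (((B | A) -> A) | B)))) = max(1, 0) = 1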